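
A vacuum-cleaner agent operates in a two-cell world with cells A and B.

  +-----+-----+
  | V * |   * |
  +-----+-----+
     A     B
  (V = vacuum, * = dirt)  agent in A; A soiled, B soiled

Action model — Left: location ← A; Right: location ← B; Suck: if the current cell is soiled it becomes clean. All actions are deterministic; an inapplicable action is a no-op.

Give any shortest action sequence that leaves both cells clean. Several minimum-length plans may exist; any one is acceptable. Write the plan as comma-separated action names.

step 1/3 (Suck): in A — A clean, B soiled
step 2/3 (Right): in B — A clean, B soiled
step 3/3 (Suck): in B — A clean, B clean
min 3: Suck A + move + Suck B

Suck, Right, Suck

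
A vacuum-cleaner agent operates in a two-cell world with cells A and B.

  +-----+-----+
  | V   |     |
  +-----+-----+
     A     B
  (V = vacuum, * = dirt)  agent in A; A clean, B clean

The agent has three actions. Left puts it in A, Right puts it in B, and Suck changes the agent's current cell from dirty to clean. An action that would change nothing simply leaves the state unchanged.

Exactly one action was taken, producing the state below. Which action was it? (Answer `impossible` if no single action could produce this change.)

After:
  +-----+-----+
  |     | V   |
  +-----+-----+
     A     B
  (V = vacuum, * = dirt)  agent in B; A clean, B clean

Right

try  Left: loc=A A=clean B=clean
try Right: loc=B A=clean B=clean  ← match
try  Suck: loc=A A=clean B=clean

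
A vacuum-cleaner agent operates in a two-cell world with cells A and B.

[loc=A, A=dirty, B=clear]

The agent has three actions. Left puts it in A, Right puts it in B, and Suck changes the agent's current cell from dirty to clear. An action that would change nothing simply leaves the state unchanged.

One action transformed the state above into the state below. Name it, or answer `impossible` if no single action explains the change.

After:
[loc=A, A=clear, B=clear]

try  Left: <A|dirty|clear>
try Right: <B|dirty|clear>
try  Suck: <A|clear|clear>  ← match

Suck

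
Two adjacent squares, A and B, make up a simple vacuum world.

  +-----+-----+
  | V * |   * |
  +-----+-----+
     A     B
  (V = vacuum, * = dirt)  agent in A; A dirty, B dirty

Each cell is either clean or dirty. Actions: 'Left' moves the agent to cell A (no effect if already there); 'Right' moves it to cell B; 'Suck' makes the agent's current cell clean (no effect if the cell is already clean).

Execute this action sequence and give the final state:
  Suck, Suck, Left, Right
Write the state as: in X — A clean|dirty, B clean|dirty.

[1] after Suck: in A — A clean, B dirty
[2] after Suck: in A — A clean, B dirty
[3] after Left: in A — A clean, B dirty
[4] after Right: in B — A clean, B dirty

in B — A clean, B dirty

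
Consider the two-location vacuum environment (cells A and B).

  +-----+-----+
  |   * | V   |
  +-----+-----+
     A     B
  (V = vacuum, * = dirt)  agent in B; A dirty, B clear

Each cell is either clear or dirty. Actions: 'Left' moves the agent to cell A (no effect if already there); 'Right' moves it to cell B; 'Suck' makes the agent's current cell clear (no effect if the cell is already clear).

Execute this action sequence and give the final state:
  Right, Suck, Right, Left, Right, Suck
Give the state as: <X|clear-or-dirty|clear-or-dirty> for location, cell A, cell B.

<B|dirty|clear>

1. Right → <B|dirty|clear>
2. Suck → <B|dirty|clear>
3. Right → <B|dirty|clear>
4. Left → <A|dirty|clear>
5. Right → <B|dirty|clear>
6. Suck → <B|dirty|clear>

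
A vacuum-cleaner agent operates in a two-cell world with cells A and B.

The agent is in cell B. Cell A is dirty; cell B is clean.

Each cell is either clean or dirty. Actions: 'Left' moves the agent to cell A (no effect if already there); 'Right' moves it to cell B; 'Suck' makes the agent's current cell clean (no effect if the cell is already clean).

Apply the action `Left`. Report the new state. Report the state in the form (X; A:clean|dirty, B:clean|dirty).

(A; A:dirty, B:clean)

start: (B; A:dirty, B:clean)
1. Left → (A; A:dirty, B:clean)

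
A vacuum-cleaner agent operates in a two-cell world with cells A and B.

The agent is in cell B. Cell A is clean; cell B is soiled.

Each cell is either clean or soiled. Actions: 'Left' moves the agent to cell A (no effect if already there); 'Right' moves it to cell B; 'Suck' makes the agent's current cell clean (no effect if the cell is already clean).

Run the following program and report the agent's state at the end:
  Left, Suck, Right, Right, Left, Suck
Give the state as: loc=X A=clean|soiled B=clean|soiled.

loc=A A=clean B=soiled

[1] after Left: loc=A A=clean B=soiled
[2] after Suck: loc=A A=clean B=soiled
[3] after Right: loc=B A=clean B=soiled
[4] after Right: loc=B A=clean B=soiled
[5] after Left: loc=A A=clean B=soiled
[6] after Suck: loc=A A=clean B=soiled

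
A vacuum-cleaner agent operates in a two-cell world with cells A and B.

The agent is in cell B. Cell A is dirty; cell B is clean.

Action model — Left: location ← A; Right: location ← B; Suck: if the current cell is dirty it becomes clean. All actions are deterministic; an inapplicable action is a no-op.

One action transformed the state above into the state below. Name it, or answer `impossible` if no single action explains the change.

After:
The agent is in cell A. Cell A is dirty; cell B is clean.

Left

try  Left: <A|dirty|clean>  ← match
try Right: <B|dirty|clean>
try  Suck: <B|dirty|clean>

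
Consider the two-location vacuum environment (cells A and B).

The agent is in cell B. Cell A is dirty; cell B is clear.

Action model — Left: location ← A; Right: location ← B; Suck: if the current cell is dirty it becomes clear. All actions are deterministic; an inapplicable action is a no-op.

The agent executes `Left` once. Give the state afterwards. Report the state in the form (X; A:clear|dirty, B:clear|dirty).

start: (B; A:dirty, B:clear)
1. Left → (A; A:dirty, B:clear)

(A; A:dirty, B:clear)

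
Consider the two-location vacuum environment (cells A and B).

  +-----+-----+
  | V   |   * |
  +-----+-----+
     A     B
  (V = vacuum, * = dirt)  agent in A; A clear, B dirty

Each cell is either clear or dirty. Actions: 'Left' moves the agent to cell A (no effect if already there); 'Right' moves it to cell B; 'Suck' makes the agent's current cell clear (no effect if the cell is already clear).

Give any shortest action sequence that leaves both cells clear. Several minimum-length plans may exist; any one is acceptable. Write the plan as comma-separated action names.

Right (#1): (B; A:clear, B:dirty)
Suck (#2): (B; A:clear, B:clear)
min 2: go B then Suck

Right, Suck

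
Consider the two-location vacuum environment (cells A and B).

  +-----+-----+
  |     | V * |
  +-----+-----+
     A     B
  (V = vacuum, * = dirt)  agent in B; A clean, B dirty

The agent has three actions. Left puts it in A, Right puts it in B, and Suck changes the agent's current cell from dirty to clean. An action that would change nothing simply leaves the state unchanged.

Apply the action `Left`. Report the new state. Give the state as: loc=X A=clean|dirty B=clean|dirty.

start: loc=B A=clean B=dirty
[1] after Left: loc=A A=clean B=dirty

loc=A A=clean B=dirty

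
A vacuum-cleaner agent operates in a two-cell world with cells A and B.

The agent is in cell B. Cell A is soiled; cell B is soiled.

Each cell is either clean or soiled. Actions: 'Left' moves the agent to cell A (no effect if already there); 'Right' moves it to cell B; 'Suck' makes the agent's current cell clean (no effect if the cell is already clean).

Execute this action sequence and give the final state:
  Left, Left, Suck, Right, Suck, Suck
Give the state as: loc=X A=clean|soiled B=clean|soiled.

[1] after Left: loc=A A=soiled B=soiled
[2] after Left: loc=A A=soiled B=soiled
[3] after Suck: loc=A A=clean B=soiled
[4] after Right: loc=B A=clean B=soiled
[5] after Suck: loc=B A=clean B=clean
[6] after Suck: loc=B A=clean B=clean

loc=B A=clean B=clean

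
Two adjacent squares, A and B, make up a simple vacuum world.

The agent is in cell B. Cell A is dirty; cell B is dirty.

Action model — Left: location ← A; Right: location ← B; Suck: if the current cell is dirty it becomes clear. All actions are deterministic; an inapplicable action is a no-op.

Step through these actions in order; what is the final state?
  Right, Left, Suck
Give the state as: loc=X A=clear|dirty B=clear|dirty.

loc=A A=clear B=dirty

1. Right → loc=B A=dirty B=dirty
2. Left → loc=A A=dirty B=dirty
3. Suck → loc=A A=clear B=dirty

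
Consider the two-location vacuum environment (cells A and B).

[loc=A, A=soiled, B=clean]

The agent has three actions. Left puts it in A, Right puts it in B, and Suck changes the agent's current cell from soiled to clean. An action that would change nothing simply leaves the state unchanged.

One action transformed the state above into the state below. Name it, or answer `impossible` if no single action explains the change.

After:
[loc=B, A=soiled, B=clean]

try  Left: in A — A soiled, B clean
try Right: in B — A soiled, B clean  ← match
try  Suck: in A — A clean, B clean

Right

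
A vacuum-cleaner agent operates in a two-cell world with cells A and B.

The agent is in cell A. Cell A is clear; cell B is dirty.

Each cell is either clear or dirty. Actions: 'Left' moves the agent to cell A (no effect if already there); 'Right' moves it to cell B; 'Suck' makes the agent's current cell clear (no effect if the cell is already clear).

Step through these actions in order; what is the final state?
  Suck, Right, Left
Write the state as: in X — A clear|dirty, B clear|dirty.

Suck (#1): in A — A clear, B dirty
Right (#2): in B — A clear, B dirty
Left (#3): in A — A clear, B dirty

in A — A clear, B dirty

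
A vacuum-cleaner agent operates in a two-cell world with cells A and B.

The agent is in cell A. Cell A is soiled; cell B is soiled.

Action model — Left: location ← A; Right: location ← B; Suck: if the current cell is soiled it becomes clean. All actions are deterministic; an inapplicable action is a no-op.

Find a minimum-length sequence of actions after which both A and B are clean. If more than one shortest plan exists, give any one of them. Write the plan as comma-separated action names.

Suck, Right, Suck

[1] after Suck: <A|clean|soiled>
[2] after Right: <B|clean|soiled>
[3] after Suck: <B|clean|clean>
min 3: Suck A + move + Suck B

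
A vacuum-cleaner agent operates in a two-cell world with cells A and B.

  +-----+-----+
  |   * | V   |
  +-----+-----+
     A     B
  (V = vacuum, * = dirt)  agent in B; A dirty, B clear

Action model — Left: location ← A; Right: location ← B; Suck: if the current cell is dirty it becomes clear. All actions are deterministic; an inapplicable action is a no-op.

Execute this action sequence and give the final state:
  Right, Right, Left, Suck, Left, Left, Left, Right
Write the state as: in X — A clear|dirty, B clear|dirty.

[1] after Right: in B — A dirty, B clear
[2] after Right: in B — A dirty, B clear
[3] after Left: in A — A dirty, B clear
[4] after Suck: in A — A clear, B clear
[5] after Left: in A — A clear, B clear
[6] after Left: in A — A clear, B clear
[7] after Left: in A — A clear, B clear
[8] after Right: in B — A clear, B clear

in B — A clear, B clear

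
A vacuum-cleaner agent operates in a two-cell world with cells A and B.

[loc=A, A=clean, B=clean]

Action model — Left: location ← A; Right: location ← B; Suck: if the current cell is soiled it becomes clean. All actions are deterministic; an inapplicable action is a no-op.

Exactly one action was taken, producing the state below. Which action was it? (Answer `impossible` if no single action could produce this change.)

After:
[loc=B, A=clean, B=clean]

try  Left: <A|clean|clean>
try Right: <B|clean|clean>  ← match
try  Suck: <A|clean|clean>

Right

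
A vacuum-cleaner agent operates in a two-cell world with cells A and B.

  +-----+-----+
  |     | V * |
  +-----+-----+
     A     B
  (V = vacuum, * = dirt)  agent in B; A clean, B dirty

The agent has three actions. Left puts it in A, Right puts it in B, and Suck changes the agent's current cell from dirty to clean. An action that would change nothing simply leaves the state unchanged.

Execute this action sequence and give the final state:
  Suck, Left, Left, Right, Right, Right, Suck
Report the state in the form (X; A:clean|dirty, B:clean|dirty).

(B; A:clean, B:clean)

[1] after Suck: (B; A:clean, B:clean)
[2] after Left: (A; A:clean, B:clean)
[3] after Left: (A; A:clean, B:clean)
[4] after Right: (B; A:clean, B:clean)
[5] after Right: (B; A:clean, B:clean)
[6] after Right: (B; A:clean, B:clean)
[7] after Suck: (B; A:clean, B:clean)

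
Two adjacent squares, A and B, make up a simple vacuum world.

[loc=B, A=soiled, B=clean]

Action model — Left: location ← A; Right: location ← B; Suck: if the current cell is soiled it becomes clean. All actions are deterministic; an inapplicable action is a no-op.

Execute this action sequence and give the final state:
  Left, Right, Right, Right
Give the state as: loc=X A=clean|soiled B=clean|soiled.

1. Left → loc=A A=soiled B=clean
2. Right → loc=B A=soiled B=clean
3. Right → loc=B A=soiled B=clean
4. Right → loc=B A=soiled B=clean

loc=B A=soiled B=clean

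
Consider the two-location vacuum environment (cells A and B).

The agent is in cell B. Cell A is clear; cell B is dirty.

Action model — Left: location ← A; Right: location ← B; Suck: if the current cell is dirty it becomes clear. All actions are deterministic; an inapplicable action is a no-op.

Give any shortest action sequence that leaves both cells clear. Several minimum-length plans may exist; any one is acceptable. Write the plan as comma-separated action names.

[1] after Suck: <B|clear|clear>
min 1: B is dirty, one Suck

Suck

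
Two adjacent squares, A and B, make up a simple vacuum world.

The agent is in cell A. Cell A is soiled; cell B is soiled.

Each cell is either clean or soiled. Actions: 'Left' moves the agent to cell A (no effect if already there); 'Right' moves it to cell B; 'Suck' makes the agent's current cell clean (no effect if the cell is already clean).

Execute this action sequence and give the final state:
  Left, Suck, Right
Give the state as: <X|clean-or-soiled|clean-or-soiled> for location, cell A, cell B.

1) do Left; now <A|soiled|soiled>
2) do Suck; now <A|clean|soiled>
3) do Right; now <B|clean|soiled>

<B|clean|soiled>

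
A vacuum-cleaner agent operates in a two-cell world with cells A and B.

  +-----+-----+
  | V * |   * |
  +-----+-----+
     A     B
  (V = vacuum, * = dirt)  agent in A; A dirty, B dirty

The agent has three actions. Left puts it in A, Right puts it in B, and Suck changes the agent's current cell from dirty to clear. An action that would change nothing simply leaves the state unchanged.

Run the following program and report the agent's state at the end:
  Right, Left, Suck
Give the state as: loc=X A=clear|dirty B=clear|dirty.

loc=A A=clear B=dirty

1. Right → loc=B A=dirty B=dirty
2. Left → loc=A A=dirty B=dirty
3. Suck → loc=A A=clear B=dirty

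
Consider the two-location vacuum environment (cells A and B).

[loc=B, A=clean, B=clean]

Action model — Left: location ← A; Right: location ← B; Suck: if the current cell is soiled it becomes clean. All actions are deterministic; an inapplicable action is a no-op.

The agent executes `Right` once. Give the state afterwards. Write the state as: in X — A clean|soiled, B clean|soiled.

in B — A clean, B clean

start: in B — A clean, B clean
1) do Right; now in B — A clean, B clean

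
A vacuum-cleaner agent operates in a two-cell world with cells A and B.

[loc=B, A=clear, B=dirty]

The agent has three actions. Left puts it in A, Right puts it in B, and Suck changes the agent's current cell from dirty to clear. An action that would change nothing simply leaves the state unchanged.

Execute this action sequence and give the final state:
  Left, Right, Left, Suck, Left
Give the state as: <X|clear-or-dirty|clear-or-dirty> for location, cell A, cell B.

<A|clear|dirty>

[1] after Left: <A|clear|dirty>
[2] after Right: <B|clear|dirty>
[3] after Left: <A|clear|dirty>
[4] after Suck: <A|clear|dirty>
[5] after Left: <A|clear|dirty>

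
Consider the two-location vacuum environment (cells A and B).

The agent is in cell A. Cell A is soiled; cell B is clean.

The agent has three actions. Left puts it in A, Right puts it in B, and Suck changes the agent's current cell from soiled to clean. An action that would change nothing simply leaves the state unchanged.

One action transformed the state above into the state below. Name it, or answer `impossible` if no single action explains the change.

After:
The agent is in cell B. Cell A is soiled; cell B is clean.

try  Left: loc=A A=soiled B=clean
try Right: loc=B A=soiled B=clean  ← match
try  Suck: loc=A A=clean B=clean

Right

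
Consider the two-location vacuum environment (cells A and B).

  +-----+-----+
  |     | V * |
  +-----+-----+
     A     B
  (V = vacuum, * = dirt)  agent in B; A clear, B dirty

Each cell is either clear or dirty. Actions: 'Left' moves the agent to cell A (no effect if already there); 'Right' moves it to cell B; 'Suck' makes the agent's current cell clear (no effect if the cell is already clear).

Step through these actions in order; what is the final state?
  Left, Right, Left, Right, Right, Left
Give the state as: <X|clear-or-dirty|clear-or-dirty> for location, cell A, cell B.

1. Left → <A|clear|dirty>
2. Right → <B|clear|dirty>
3. Left → <A|clear|dirty>
4. Right → <B|clear|dirty>
5. Right → <B|clear|dirty>
6. Left → <A|clear|dirty>

<A|clear|dirty>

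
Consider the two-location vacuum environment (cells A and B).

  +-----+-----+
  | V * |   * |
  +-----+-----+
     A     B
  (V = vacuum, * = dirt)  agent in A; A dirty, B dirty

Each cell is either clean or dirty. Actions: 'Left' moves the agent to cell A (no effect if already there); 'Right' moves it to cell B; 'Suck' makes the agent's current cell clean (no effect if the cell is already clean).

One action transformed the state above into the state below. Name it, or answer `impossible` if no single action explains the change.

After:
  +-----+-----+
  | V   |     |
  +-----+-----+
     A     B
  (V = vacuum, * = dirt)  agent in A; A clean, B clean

try  Left: (A; A:dirty, B:dirty)
try Right: (B; A:dirty, B:dirty)
try  Suck: (A; A:clean, B:dirty)
no single action produces the after-state

impossible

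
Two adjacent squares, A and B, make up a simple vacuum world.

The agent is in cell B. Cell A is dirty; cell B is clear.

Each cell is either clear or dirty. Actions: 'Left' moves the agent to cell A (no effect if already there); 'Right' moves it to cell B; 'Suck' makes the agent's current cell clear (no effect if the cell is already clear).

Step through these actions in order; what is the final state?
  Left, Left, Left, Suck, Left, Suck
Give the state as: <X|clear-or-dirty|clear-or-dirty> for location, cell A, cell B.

1. Left → <A|dirty|clear>
2. Left → <A|dirty|clear>
3. Left → <A|dirty|clear>
4. Suck → <A|clear|clear>
5. Left → <A|clear|clear>
6. Suck → <A|clear|clear>

<A|clear|clear>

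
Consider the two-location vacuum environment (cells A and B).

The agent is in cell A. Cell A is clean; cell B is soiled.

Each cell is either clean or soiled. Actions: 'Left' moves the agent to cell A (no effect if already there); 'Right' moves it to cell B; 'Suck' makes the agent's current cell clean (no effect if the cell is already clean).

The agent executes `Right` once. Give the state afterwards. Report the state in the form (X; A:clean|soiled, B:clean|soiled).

(B; A:clean, B:soiled)

start: (A; A:clean, B:soiled)
Right (#1): (B; A:clean, B:soiled)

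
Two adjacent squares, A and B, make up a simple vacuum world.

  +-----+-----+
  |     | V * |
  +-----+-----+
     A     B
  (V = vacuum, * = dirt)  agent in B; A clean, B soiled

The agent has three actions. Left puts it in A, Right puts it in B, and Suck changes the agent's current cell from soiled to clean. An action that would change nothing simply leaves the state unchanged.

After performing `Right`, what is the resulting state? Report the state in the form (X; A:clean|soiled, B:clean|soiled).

start: (B; A:clean, B:soiled)
[1] after Right: (B; A:clean, B:soiled)

(B; A:clean, B:soiled)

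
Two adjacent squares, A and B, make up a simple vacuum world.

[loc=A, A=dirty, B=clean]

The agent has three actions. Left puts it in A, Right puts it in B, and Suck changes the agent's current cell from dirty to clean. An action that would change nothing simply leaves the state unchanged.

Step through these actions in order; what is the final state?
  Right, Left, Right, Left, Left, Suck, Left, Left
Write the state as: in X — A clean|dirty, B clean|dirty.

in A — A clean, B clean

1. Right → in B — A dirty, B clean
2. Left → in A — A dirty, B clean
3. Right → in B — A dirty, B clean
4. Left → in A — A dirty, B clean
5. Left → in A — A dirty, B clean
6. Suck → in A — A clean, B clean
7. Left → in A — A clean, B clean
8. Left → in A — A clean, B clean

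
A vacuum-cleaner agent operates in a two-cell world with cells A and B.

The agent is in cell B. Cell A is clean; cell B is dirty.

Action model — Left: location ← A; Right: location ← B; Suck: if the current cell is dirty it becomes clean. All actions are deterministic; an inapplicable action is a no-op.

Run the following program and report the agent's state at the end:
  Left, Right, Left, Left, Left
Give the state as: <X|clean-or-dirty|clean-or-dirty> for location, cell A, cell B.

<A|clean|dirty>

1) do Left; now <A|clean|dirty>
2) do Right; now <B|clean|dirty>
3) do Left; now <A|clean|dirty>
4) do Left; now <A|clean|dirty>
5) do Left; now <A|clean|dirty>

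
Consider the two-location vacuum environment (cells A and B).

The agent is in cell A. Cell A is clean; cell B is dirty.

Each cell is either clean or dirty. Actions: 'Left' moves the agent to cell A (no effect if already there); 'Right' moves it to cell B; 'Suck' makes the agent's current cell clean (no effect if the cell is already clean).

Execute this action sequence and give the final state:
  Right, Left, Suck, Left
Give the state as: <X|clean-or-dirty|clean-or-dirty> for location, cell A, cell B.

Right (#1): <B|clean|dirty>
Left (#2): <A|clean|dirty>
Suck (#3): <A|clean|dirty>
Left (#4): <A|clean|dirty>

<A|clean|dirty>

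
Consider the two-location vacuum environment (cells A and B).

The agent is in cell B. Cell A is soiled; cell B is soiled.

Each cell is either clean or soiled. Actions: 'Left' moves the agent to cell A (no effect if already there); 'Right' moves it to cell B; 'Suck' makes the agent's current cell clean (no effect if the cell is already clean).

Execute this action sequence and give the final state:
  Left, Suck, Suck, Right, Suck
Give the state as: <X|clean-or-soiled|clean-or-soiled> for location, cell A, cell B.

[1] after Left: <A|soiled|soiled>
[2] after Suck: <A|clean|soiled>
[3] after Suck: <A|clean|soiled>
[4] after Right: <B|clean|soiled>
[5] after Suck: <B|clean|clean>

<B|clean|clean>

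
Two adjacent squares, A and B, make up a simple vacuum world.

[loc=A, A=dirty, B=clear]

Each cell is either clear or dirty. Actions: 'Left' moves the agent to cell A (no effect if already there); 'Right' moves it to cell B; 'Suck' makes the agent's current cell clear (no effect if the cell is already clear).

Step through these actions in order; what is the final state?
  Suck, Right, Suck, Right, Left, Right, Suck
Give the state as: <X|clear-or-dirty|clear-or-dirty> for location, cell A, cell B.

1. Suck → <A|clear|clear>
2. Right → <B|clear|clear>
3. Suck → <B|clear|clear>
4. Right → <B|clear|clear>
5. Left → <A|clear|clear>
6. Right → <B|clear|clear>
7. Suck → <B|clear|clear>

<B|clear|clear>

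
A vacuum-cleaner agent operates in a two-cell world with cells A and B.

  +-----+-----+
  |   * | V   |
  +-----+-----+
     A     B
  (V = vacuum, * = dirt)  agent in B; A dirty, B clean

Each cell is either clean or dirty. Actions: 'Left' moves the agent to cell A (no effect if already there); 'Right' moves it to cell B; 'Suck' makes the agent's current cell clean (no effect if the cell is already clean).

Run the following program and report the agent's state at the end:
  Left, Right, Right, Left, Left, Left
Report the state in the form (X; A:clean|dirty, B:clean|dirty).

(A; A:dirty, B:clean)

1. Left → (A; A:dirty, B:clean)
2. Right → (B; A:dirty, B:clean)
3. Right → (B; A:dirty, B:clean)
4. Left → (A; A:dirty, B:clean)
5. Left → (A; A:dirty, B:clean)
6. Left → (A; A:dirty, B:clean)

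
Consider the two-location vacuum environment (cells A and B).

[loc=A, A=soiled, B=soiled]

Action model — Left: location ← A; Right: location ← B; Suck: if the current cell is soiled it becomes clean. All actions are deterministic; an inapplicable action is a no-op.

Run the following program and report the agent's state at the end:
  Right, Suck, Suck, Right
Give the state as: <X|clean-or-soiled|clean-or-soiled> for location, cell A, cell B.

<B|soiled|clean>

t=1 Right ⇒ <B|soiled|soiled>
t=2 Suck ⇒ <B|soiled|clean>
t=3 Suck ⇒ <B|soiled|clean>
t=4 Right ⇒ <B|soiled|clean>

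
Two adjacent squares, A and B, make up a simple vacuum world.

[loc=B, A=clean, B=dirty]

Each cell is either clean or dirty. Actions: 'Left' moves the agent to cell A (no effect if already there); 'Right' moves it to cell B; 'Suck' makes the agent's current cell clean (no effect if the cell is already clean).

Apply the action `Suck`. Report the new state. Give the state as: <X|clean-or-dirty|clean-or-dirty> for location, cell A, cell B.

start: <B|clean|dirty>
1) do Suck; now <B|clean|clean>

<B|clean|clean>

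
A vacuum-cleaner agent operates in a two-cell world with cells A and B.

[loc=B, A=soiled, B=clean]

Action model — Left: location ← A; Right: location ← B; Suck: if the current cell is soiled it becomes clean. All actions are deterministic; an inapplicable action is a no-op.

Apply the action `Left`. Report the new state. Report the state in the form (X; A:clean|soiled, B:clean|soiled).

start: (B; A:soiled, B:clean)
t=1 Left ⇒ (A; A:soiled, B:clean)

(A; A:soiled, B:clean)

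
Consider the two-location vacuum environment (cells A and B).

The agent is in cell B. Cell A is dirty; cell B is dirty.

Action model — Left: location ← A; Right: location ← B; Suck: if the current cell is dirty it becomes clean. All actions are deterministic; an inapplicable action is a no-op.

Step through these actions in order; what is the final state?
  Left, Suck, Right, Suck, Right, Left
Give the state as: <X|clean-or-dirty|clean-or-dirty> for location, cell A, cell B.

<A|clean|clean>

1. Left → <A|dirty|dirty>
2. Suck → <A|clean|dirty>
3. Right → <B|clean|dirty>
4. Suck → <B|clean|clean>
5. Right → <B|clean|clean>
6. Left → <A|clean|clean>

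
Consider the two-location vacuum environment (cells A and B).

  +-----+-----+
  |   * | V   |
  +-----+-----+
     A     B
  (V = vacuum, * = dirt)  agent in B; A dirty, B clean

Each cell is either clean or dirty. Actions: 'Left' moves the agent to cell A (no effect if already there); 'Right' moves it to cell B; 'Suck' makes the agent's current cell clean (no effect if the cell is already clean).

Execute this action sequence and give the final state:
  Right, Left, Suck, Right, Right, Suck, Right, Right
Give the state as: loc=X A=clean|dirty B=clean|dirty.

loc=B A=clean B=clean

1) do Right; now loc=B A=dirty B=clean
2) do Left; now loc=A A=dirty B=clean
3) do Suck; now loc=A A=clean B=clean
4) do Right; now loc=B A=clean B=clean
5) do Right; now loc=B A=clean B=clean
6) do Suck; now loc=B A=clean B=clean
7) do Right; now loc=B A=clean B=clean
8) do Right; now loc=B A=clean B=clean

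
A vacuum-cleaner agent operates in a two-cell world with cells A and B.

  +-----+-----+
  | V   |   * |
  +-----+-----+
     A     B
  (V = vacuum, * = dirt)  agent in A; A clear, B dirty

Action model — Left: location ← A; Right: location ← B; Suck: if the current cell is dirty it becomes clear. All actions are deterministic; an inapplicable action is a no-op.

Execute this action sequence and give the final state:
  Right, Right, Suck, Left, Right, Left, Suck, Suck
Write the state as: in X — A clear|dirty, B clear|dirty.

Right (#1): in B — A clear, B dirty
Right (#2): in B — A clear, B dirty
Suck (#3): in B — A clear, B clear
Left (#4): in A — A clear, B clear
Right (#5): in B — A clear, B clear
Left (#6): in A — A clear, B clear
Suck (#7): in A — A clear, B clear
Suck (#8): in A — A clear, B clear

in A — A clear, B clear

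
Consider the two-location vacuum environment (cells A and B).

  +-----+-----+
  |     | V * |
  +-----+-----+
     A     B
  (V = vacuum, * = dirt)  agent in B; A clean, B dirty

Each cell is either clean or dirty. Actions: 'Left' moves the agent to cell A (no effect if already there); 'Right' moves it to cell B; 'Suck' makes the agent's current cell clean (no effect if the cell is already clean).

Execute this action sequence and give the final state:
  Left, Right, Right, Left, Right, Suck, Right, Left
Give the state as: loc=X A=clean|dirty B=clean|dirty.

loc=A A=clean B=clean

Left (#1): loc=A A=clean B=dirty
Right (#2): loc=B A=clean B=dirty
Right (#3): loc=B A=clean B=dirty
Left (#4): loc=A A=clean B=dirty
Right (#5): loc=B A=clean B=dirty
Suck (#6): loc=B A=clean B=clean
Right (#7): loc=B A=clean B=clean
Left (#8): loc=A A=clean B=clean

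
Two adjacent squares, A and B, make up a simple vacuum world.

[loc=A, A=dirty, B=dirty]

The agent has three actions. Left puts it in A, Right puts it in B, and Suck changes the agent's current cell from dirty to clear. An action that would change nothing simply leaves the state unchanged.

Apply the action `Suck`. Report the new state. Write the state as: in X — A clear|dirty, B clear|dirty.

in A — A clear, B dirty

start: in A — A dirty, B dirty
step 1/1 (Suck): in A — A clear, B dirty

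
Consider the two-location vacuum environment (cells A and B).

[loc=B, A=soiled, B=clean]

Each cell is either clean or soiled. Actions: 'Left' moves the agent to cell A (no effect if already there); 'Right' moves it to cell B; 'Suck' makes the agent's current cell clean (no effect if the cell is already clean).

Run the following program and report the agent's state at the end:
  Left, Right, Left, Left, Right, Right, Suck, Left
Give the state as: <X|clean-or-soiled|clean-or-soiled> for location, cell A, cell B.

t=1 Left ⇒ <A|soiled|clean>
t=2 Right ⇒ <B|soiled|clean>
t=3 Left ⇒ <A|soiled|clean>
t=4 Left ⇒ <A|soiled|clean>
t=5 Right ⇒ <B|soiled|clean>
t=6 Right ⇒ <B|soiled|clean>
t=7 Suck ⇒ <B|soiled|clean>
t=8 Left ⇒ <A|soiled|clean>

<A|soiled|clean>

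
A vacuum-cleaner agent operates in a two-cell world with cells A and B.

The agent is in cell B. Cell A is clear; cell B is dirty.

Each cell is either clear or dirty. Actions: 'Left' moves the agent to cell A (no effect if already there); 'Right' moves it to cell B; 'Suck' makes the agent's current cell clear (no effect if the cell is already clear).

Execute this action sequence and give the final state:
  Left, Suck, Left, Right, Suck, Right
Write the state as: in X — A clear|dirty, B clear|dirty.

1. Left → in A — A clear, B dirty
2. Suck → in A — A clear, B dirty
3. Left → in A — A clear, B dirty
4. Right → in B — A clear, B dirty
5. Suck → in B — A clear, B clear
6. Right → in B — A clear, B clear

in B — A clear, B clear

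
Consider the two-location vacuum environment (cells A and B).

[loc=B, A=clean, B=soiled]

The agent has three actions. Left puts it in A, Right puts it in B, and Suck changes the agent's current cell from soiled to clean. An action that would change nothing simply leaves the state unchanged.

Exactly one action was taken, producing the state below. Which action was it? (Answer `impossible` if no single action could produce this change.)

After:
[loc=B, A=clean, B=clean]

Suck

try  Left: loc=A A=clean B=soiled
try Right: loc=B A=clean B=soiled
try  Suck: loc=B A=clean B=clean  ← match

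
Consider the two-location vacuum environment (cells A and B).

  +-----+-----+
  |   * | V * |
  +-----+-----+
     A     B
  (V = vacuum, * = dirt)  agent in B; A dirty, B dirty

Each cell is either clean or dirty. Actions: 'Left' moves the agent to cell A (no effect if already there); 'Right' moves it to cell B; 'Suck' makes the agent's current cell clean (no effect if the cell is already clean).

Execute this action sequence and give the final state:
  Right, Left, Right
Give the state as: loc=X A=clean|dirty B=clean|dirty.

loc=B A=dirty B=dirty

step 1/3 (Right): loc=B A=dirty B=dirty
step 2/3 (Left): loc=A A=dirty B=dirty
step 3/3 (Right): loc=B A=dirty B=dirty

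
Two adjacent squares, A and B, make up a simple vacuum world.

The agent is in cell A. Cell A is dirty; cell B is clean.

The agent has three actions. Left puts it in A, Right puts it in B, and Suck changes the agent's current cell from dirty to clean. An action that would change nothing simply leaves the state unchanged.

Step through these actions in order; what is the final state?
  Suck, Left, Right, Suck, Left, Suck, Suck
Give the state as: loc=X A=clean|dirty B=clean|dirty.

1) do Suck; now loc=A A=clean B=clean
2) do Left; now loc=A A=clean B=clean
3) do Right; now loc=B A=clean B=clean
4) do Suck; now loc=B A=clean B=clean
5) do Left; now loc=A A=clean B=clean
6) do Suck; now loc=A A=clean B=clean
7) do Suck; now loc=A A=clean B=clean

loc=A A=clean B=clean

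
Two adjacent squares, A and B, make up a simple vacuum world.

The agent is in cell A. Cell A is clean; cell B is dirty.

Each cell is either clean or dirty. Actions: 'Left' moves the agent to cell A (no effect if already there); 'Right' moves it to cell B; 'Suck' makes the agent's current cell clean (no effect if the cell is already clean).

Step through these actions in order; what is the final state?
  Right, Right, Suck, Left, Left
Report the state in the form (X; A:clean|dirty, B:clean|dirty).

1. Right → (B; A:clean, B:dirty)
2. Right → (B; A:clean, B:dirty)
3. Suck → (B; A:clean, B:clean)
4. Left → (A; A:clean, B:clean)
5. Left → (A; A:clean, B:clean)

(A; A:clean, B:clean)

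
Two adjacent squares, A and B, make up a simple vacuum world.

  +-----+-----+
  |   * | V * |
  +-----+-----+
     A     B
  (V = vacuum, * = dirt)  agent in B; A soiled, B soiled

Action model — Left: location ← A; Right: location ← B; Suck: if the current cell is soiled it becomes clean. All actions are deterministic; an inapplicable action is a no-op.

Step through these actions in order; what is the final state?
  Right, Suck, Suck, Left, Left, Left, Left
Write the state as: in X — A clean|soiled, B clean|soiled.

in A — A soiled, B clean

t=1 Right ⇒ in B — A soiled, B soiled
t=2 Suck ⇒ in B — A soiled, B clean
t=3 Suck ⇒ in B — A soiled, B clean
t=4 Left ⇒ in A — A soiled, B clean
t=5 Left ⇒ in A — A soiled, B clean
t=6 Left ⇒ in A — A soiled, B clean
t=7 Left ⇒ in A — A soiled, B clean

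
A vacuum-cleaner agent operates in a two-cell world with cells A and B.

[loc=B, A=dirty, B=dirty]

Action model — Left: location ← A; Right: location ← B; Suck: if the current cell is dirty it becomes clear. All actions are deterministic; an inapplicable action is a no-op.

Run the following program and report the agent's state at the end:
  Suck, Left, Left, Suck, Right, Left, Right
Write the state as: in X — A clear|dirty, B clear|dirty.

step 1/7 (Suck): in B — A dirty, B clear
step 2/7 (Left): in A — A dirty, B clear
step 3/7 (Left): in A — A dirty, B clear
step 4/7 (Suck): in A — A clear, B clear
step 5/7 (Right): in B — A clear, B clear
step 6/7 (Left): in A — A clear, B clear
step 7/7 (Right): in B — A clear, B clear

in B — A clear, B clear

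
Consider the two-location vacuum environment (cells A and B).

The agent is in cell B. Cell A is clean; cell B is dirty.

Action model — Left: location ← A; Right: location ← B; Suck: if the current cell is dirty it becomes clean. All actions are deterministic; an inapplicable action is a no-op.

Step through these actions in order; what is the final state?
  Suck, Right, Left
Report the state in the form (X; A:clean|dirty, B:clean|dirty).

t=1 Suck ⇒ (B; A:clean, B:clean)
t=2 Right ⇒ (B; A:clean, B:clean)
t=3 Left ⇒ (A; A:clean, B:clean)

(A; A:clean, B:clean)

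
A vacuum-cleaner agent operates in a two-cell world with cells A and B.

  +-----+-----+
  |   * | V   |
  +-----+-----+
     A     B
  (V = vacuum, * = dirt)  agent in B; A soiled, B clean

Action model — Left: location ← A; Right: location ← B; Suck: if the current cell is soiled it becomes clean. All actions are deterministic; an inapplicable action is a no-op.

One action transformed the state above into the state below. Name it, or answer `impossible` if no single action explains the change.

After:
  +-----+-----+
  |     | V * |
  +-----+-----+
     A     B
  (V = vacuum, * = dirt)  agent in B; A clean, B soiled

try  Left: in A — A soiled, B clean
try Right: in B — A soiled, B clean
try  Suck: in B — A soiled, B clean
no single action produces the after-state

impossible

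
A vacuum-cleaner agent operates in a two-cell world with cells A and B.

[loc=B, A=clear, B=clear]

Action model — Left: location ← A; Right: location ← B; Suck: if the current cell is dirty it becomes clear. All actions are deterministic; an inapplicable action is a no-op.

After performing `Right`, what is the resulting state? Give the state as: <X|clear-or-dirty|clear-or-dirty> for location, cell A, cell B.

start: <B|clear|clear>
step 1/1 (Right): <B|clear|clear>

<B|clear|clear>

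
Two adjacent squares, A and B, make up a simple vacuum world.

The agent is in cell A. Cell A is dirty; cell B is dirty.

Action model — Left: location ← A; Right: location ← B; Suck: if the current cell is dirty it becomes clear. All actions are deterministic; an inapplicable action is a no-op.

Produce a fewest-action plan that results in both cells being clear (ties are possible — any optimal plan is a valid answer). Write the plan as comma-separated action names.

Suck (#1): in A — A clear, B dirty
Right (#2): in B — A clear, B dirty
Suck (#3): in B — A clear, B clear
min 3: Suck A + move + Suck B

Suck, Right, Suck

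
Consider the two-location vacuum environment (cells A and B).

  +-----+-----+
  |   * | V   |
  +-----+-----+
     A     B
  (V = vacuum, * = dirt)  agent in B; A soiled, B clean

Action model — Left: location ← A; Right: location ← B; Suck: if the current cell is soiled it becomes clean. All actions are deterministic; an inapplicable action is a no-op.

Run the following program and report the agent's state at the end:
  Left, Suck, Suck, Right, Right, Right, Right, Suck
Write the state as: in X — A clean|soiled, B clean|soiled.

1) do Left; now in A — A soiled, B clean
2) do Suck; now in A — A clean, B clean
3) do Suck; now in A — A clean, B clean
4) do Right; now in B — A clean, B clean
5) do Right; now in B — A clean, B clean
6) do Right; now in B — A clean, B clean
7) do Right; now in B — A clean, B clean
8) do Suck; now in B — A clean, B clean

in B — A clean, B clean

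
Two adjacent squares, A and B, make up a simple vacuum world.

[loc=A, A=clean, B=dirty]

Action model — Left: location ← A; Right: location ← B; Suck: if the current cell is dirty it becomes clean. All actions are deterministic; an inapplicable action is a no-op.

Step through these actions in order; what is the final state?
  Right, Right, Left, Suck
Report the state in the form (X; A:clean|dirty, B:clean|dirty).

(A; A:clean, B:dirty)

Right (#1): (B; A:clean, B:dirty)
Right (#2): (B; A:clean, B:dirty)
Left (#3): (A; A:clean, B:dirty)
Suck (#4): (A; A:clean, B:dirty)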